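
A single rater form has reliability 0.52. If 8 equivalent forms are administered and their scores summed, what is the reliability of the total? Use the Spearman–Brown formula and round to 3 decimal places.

ρ_k = kρ / (1 + (k−1)ρ) = 8·0.52 / (1 + 7·0.52) = 4.160 / 4.640 = 0.897.

0.897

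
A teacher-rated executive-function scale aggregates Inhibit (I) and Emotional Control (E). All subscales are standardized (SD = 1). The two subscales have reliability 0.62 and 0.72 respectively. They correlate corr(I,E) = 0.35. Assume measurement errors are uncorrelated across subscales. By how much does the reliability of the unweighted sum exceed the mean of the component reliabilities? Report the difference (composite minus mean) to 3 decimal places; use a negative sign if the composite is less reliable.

0.086

Var(sum) = 2 + 0.7 = 2.7; true-score variance = 1.34 + 0.7 = 2.04; composite reliability = 0.7556.
Mean component reliability = 0.6700.
Difference = 0.7556 − 0.6700 = 0.086.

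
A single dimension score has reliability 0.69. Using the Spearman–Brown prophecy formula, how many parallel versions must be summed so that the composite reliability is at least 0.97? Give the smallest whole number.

15

k ≥ ρ*(1−ρ₁)/(ρ₁(1−ρ*)) = 0.97·0.31 / (0.69·0.03) = 14.527.
Smallest integer k = 15.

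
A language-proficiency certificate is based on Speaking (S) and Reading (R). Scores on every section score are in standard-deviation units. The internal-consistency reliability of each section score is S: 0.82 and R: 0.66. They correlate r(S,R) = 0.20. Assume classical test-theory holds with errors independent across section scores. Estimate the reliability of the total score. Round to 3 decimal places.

Var(S+R) = 2 + 2·[0.20] = 2 + 0.4 = 2.4.
Because errors are independent across components, Cov(Tᵢ,Tⱼ) = Cov(Xᵢ,Xⱼ); the off-diagonal part of the true-score variance is the same as above.
True-score variance = [0.82 + 0.66] + 0.4 = 1.48 + 0.4 = 1.88.
Reliability = 1.88 / 2.4 = 0.783.

0.783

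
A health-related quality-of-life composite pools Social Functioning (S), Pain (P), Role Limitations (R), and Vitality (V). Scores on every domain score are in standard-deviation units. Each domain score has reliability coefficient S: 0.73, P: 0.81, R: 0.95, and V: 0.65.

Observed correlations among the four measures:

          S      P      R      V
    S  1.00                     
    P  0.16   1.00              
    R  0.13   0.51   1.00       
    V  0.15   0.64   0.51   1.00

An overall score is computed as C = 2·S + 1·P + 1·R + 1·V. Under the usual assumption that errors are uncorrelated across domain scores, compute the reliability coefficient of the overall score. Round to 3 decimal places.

Var(C) = 2² + 1 + 1 + 1 + 2·[2·0.16 + 2·0.13 + 2·0.15 + 0.51 + 0.64 + 0.51] = 7 + 5.08 = 12.08.
Because errors are independent across components, Cov(Tᵢ,Tⱼ) = Cov(Xᵢ,Xⱼ); the off-diagonal part of the true-score variance is the same as above.
True-score variance = [2²·0.73 + 0.81 + 0.95 + 0.65] + 5.08 = 5.33 + 5.08 = 10.41.
Reliability = 10.41 / 12.08 = 0.862.

0.862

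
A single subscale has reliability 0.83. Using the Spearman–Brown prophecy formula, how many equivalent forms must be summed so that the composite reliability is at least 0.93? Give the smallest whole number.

k ≥ ρ*(1−ρ₁)/(ρ₁(1−ρ*)) = 0.93·0.17 / (0.83·0.07) = 2.721.
Smallest integer k = 3.

3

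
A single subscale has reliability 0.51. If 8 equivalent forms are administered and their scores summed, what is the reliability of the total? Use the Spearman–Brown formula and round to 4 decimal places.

ρ_k = kρ / (1 + (k−1)ρ) = 8·0.51 / (1 + 7·0.51) = 4.080 / 4.570 = 0.8928.

0.8928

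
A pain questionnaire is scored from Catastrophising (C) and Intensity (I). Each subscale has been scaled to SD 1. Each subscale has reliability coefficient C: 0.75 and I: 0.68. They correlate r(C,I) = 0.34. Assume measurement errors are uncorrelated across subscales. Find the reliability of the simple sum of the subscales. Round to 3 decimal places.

Var(C+I) = 2 + 2·[0.34] = 2 + 0.68 = 2.68.
With uncorrelated errors the cross-covariances are all true-score covariance, so they carry over unchanged; only the diagonal terms shrink to ρᵢσᵢ².
True-score variance = [0.75 + 0.68] + 0.68 = 1.43 + 0.68 = 2.11.
Reliability = 2.11 / 2.68 = 0.787.

0.787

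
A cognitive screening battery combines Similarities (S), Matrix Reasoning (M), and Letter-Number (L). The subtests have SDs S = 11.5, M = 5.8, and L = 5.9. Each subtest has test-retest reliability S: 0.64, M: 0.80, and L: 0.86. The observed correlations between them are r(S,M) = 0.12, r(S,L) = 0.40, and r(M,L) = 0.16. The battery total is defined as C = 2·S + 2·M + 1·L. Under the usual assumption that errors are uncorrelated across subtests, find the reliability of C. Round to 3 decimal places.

0.751

Var(C) = 2²·11.5² + 2²·5.8² + 5.9² + 2·[4·11.5·5.8·0.12 + 2·11.5·5.9·0.40 + 2·5.8·5.9·0.16] = 698.37 + 194.493 = 892.863.
Under uncorrelated errors the observed covariances equal the true-score covariances, so only the own-variance terms attenuate.
True-score variance = [2²·11.5²·0.64 + 2²·5.8²·0.80 + 5.9²·0.86] + 194.493 = 476.145 + 194.493 = 670.637.
Reliability = 670.637 / 892.863 = 0.751.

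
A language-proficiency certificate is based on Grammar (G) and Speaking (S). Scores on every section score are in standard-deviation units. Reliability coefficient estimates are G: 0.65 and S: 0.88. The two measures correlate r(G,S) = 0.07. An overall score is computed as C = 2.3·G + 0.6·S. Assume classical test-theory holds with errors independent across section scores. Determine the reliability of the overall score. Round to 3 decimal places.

0.676

Var(C) = 2.3² + 0.6² + 2·[1.38·0.07] = 5.65 + 0.1932 = 5.8432.
Under uncorrelated errors the observed covariances equal the true-score covariances, so only the own-variance terms attenuate.
True-score variance = [2.3²·0.65 + 0.6²·0.88] + 0.1932 = 3.7553 + 0.1932 = 3.9485.
Reliability = 3.9485 / 5.8432 = 0.676.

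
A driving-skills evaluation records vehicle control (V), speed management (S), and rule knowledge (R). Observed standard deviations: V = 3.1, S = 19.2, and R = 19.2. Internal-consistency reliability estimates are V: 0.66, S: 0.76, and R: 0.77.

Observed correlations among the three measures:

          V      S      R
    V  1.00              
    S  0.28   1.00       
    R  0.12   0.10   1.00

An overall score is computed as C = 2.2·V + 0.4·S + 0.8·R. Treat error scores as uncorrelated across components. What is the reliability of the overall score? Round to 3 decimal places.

Var(C) = 2.2²·3.1² + 0.4²·19.2² + 0.8²·19.2² + 2·[0.88·3.1·19.2·0.28 + 1.76·3.1·19.2·0.12 + 0.32·19.2·19.2·0.10] = 341.424 + 78.0657 = 419.49.
Under uncorrelated errors the observed covariances equal the true-score covariances, so only the own-variance terms attenuate.
True-score variance = [2.2²·3.1²·0.66 + 0.4²·19.2²·0.76 + 0.8²·19.2²·0.77] + 78.0657 = 257.191 + 78.0657 = 335.256.
Reliability = 335.256 / 419.49 = 0.799.

0.799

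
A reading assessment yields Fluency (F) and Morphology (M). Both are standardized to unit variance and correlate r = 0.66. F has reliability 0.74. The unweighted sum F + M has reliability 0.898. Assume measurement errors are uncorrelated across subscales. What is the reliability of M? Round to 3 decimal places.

Var(F+M) = 2 + 2·0.66 = 3.320.
True-score variance = ρ_F + ρ_M + 2·0.66, so 0.898 = (0.74 + ρ_M + 1.32) / 3.320.
ρ_M = 0.898·3.320 − 0.74 − 1.32 = 0.921.

0.921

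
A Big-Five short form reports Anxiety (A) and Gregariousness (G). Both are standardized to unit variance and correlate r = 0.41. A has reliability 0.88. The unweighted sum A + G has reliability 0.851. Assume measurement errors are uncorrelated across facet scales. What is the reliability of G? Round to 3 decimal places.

0.700

Var(A+G) = 2 + 2·0.41 = 2.820.
True-score variance = ρ_A + ρ_G + 2·0.41, so 0.851 = (0.88 + ρ_G + 0.82) / 2.820.
ρ_G = 0.851·2.820 − 0.88 − 0.82 = 0.700.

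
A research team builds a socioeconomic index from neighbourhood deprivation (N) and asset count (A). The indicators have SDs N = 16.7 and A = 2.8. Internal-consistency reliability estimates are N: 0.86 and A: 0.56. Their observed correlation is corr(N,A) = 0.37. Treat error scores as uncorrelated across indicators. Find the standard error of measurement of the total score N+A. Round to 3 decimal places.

6.519

Var(total) = 286.73 + 34.6024 = 321.332.
True-score variance = 244.236 + 34.6024 = 278.838, so reliability = 0.8678.
Error variance = 321.332 − 278.838 = 42.4942; SEM = √42.4942 = 6.519.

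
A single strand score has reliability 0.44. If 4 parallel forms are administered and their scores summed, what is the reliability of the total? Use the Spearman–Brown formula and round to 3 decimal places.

ρ_k = kρ / (1 + (k−1)ρ) = 4·0.44 / (1 + 3·0.44) = 1.760 / 2.320 = 0.759.

0.759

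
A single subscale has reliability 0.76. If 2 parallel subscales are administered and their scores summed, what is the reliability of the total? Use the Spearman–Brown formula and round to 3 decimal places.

ρ_k = kρ / (1 + (k−1)ρ) = 2·0.76 / (1 + 1·0.76) = 1.520 / 1.760 = 0.864.

0.864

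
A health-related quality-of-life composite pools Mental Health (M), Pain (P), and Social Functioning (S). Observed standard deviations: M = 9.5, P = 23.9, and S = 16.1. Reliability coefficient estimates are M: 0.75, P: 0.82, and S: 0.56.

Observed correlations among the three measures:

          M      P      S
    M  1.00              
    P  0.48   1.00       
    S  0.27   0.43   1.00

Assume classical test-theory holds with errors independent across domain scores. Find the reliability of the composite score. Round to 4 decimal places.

0.8457

Var(M+P+S) = 9.5² + 23.9² + 16.1² + 2·[9.5·23.9·0.48 + 9.5·16.1·0.27 + 23.9·16.1·0.43] = 920.67 + 631.48 = 1552.15.
Under uncorrelated errors the observed covariances equal the true-score covariances, so only the own-variance terms attenuate.
True-score variance = [9.5²·0.75 + 23.9²·0.82 + 16.1²·0.56] + 631.48 = 681.237 + 631.48 = 1312.72.
Reliability = 1312.72 / 1552.15 = 0.8457.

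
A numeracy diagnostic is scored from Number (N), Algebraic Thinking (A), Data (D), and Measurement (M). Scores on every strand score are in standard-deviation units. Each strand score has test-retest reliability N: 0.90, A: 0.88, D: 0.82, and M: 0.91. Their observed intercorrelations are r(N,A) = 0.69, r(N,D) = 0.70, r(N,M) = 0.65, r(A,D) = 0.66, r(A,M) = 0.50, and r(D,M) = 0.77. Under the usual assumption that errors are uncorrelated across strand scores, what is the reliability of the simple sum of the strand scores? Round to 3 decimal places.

0.959

Var(N+A+D+M) = 4 + 2·[0.69 + 0.70 + 0.65 + 0.66 + 0.50 + 0.77] = 4 + 7.94 = 11.94.
Because errors are independent across components, Cov(Tᵢ,Tⱼ) = Cov(Xᵢ,Xⱼ); the off-diagonal part of the true-score variance is the same as above.
True-score variance = [0.90 + 0.88 + 0.82 + 0.91] + 7.94 = 3.51 + 7.94 = 11.45.
Reliability = 11.45 / 11.94 = 0.959.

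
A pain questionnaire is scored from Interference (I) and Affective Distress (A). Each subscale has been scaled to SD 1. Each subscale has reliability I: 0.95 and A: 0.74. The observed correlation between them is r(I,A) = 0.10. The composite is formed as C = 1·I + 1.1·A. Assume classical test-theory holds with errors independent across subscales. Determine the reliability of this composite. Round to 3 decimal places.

Var(C) = 1 + 1.1² + 2·[1.1·0.10] = 2.21 + 0.22 = 2.43.
Under uncorrelated errors the observed covariances equal the true-score covariances, so only the own-variance terms attenuate.
True-score variance = [0.95 + 1.1²·0.74] + 0.22 = 1.8454 + 0.22 = 2.0654.
Reliability = 2.0654 / 2.43 = 0.850.

0.850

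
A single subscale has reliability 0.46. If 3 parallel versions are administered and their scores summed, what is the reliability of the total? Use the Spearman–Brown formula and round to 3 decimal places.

ρ_k = kρ / (1 + (k−1)ρ) = 3·0.46 / (1 + 2·0.46) = 1.380 / 1.920 = 0.719.

0.719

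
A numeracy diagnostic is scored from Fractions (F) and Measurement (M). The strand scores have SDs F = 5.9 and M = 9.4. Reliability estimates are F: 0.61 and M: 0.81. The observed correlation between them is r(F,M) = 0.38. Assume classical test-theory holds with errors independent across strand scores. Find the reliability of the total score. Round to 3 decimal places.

Var(F+M) = 5.9² + 9.4² + 2·[5.9·9.4·0.38] = 123.17 + 42.1496 = 165.32.
With uncorrelated errors the cross-covariances are all true-score covariance, so they carry over unchanged; only the diagonal terms shrink to ρᵢσᵢ².
True-score variance = [5.9²·0.61 + 9.4²·0.81] + 42.1496 = 92.8057 + 42.1496 = 134.955.
Reliability = 134.955 / 165.32 = 0.816.

0.816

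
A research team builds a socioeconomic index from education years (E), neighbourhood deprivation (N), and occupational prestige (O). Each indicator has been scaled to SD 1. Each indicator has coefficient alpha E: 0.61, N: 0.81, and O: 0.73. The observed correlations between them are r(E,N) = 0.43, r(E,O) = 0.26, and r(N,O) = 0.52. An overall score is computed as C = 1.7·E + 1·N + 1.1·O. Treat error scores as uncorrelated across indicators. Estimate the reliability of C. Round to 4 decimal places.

Var(C) = 1.7² + 1 + 1.1² + 2·[1.7·0.43 + 1.87·0.26 + 1.1·0.52] = 5.1 + 3.5784 = 8.6784.
Because errors are independent across components, Cov(Tᵢ,Tⱼ) = Cov(Xᵢ,Xⱼ); the off-diagonal part of the true-score variance is the same as above.
True-score variance = [1.7²·0.61 + 0.81 + 1.1²·0.73] + 3.5784 = 3.4562 + 3.5784 = 7.0346.
Reliability = 7.0346 / 8.6784 = 0.8106.

0.8106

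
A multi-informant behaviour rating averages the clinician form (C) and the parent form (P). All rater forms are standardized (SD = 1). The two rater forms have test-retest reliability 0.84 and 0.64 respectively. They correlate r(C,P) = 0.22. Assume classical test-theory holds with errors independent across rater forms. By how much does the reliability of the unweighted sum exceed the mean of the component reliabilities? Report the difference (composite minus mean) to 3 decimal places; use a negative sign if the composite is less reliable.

0.047

Var(sum) = 2 + 0.44 = 2.44; true-score variance = 1.48 + 0.44 = 1.92; composite reliability = 0.7869.
Mean component reliability = 0.7400.
Difference = 0.7869 − 0.7400 = 0.047.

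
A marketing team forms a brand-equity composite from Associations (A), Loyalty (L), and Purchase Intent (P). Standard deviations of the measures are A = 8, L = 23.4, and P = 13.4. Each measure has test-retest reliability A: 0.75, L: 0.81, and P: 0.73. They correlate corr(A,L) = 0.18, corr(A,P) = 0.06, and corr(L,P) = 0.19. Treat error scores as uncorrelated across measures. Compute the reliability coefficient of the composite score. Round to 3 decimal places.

Var(A+L+P) = 8² + 23.4² + 13.4² + 2·[8·23.4·0.18 + 8·13.4·0.06 + 23.4·13.4·0.19] = 791.12 + 199.409 = 990.529.
Because errors are independent across components, Cov(Tᵢ,Tⱼ) = Cov(Xᵢ,Xⱼ); the off-diagonal part of the true-score variance is the same as above.
True-score variance = [8²·0.75 + 23.4²·0.81 + 13.4²·0.73] + 199.409 = 622.602 + 199.409 = 822.011.
Reliability = 822.011 / 990.529 = 0.830.

0.830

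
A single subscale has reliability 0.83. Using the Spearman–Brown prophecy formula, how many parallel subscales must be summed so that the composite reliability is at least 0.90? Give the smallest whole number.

k ≥ ρ*(1−ρ₁)/(ρ₁(1−ρ*)) = 0.90·0.17 / (0.83·0.10) = 1.843.
Smallest integer k = 2.

2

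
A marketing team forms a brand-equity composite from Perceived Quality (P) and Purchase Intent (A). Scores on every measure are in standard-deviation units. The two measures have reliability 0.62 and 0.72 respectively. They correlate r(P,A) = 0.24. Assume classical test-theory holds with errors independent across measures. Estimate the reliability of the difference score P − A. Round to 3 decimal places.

0.566

Var(P−A) = 1 + 1 − 2·0.24 = 2 − 0.48 = 1.52.
Under uncorrelated errors the observed covariances equal the true-score covariances, so only the own-variance terms attenuate.
True-score variance = [0.62 + 0.72] − 0.48 = 1.34 − 0.48 = 0.86.
Reliability = 0.86 / 1.52 = 0.566.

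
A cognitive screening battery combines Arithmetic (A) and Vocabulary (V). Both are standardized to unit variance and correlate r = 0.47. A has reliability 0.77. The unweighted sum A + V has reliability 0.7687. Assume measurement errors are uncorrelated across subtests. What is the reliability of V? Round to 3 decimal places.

Var(A+V) = 2 + 2·0.47 = 2.940.
True-score variance = ρ_A + ρ_V + 2·0.47, so 0.7687 = (0.77 + ρ_V + 0.94) / 2.940.
ρ_V = 0.7687·2.940 − 0.77 − 0.94 = 0.550.

0.550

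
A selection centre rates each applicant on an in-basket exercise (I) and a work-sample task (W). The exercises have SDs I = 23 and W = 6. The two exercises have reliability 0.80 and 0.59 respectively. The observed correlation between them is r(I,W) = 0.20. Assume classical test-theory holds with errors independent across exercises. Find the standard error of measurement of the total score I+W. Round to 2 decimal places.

Var(total) = 565 + 55.2 = 620.2.
True-score variance = 444.44 + 55.2 = 499.64, so reliability = 0.8056.
Error variance = 620.2 − 499.64 = 120.56; SEM = √120.56 = 10.98.

10.98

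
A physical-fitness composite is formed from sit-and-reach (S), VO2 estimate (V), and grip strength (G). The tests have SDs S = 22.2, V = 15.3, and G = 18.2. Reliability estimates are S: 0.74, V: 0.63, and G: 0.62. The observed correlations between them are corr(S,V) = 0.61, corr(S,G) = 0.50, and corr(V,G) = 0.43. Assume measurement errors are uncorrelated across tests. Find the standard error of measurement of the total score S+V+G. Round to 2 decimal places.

18.46

Var(total) = 1058.17 + 1057.9 = 2116.07.
True-score variance = 717.547 + 1057.9 = 1775.45, so reliability = 0.8390.
Error variance = 2116.07 − 1775.45 = 340.623; SEM = √340.623 = 18.46.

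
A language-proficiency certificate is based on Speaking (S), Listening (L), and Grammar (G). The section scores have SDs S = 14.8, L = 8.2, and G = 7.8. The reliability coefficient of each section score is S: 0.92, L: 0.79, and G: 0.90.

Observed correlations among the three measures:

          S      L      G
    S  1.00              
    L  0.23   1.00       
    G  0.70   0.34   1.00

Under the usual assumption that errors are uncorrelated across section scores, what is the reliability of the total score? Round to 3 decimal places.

Var(S+L+G) = 14.8² + 8.2² + 7.8² + 2·[14.8·8.2·0.23 + 14.8·7.8·0.70 + 8.2·7.8·0.34] = 347.12 + 260.934 = 608.054.
Under uncorrelated errors the observed covariances equal the true-score covariances, so only the own-variance terms attenuate.
True-score variance = [14.8²·0.92 + 8.2²·0.79 + 7.8²·0.90] + 260.934 = 309.392 + 260.934 = 570.327.
Reliability = 570.327 / 608.054 = 0.938.

0.938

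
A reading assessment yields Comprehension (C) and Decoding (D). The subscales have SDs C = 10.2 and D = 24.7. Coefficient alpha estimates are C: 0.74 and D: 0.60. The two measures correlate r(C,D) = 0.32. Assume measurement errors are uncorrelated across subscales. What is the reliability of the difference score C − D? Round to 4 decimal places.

Var(C−D) = 10.2² + 24.7² − 2·10.2·24.7·0.32 = 714.13 − 161.242 = 552.888.
With uncorrelated errors the cross-covariances are all true-score covariance, so they carry over unchanged; only the diagonal terms shrink to ρᵢσᵢ².
True-score variance = [10.2²·0.74 + 24.7²·0.60] − 161.242 = 443.044 − 161.242 = 281.802.
Reliability = 281.802 / 552.888 = 0.5097.

0.5097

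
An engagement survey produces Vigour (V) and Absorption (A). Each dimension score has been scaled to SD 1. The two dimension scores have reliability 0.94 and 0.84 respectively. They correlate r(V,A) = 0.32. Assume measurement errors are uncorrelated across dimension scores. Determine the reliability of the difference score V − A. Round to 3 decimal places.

0.838

Var(V−A) = 1 + 1 − 2·0.32 = 2 − 0.64 = 1.36.
Under uncorrelated errors the observed covariances equal the true-score covariances, so only the own-variance terms attenuate.
True-score variance = [0.94 + 0.84] − 0.64 = 1.78 − 0.64 = 1.14.
Reliability = 1.14 / 1.36 = 0.838.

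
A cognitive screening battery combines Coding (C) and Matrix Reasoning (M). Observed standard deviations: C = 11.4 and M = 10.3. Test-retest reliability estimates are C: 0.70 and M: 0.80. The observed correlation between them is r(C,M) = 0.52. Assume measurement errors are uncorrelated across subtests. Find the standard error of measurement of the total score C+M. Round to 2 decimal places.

7.76

Var(total) = 236.05 + 122.117 = 358.167.
True-score variance = 175.844 + 122.117 = 297.961, so reliability = 0.8319.
Error variance = 358.167 − 297.961 = 60.206; SEM = √60.206 = 7.76.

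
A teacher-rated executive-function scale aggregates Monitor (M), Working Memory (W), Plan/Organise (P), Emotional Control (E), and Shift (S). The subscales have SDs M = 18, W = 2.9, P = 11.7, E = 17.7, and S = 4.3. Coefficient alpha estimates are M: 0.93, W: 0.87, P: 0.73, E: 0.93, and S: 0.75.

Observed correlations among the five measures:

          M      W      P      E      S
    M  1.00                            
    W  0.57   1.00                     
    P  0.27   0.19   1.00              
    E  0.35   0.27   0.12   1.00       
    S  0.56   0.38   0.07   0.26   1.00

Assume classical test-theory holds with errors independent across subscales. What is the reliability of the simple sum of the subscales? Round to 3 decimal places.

Var(M+W+P+E+S) = 18² + 2.9² + 11.7² + 17.7² + 4.3² + 2·[18·2.9·0.57 + 18·11.7·0.27 + 18·17.7·0.35 + 18·4.3·0.56 + 2.9·11.7·0.19 + 2.9·17.7·0.27 + 2.9·4.3·0.38 + 11.7·17.7·0.12 + 11.7·4.3·0.07 + 17.7·4.3·0.26] = 801.08 + 629.351 = 1430.43.
Because errors are independent across components, Cov(Tᵢ,Tⱼ) = Cov(Xᵢ,Xⱼ); the off-diagonal part of the true-score variance is the same as above.
True-score variance = [18²·0.93 + 2.9²·0.87 + 11.7²·0.73 + 17.7²·0.93 + 4.3²·0.75] + 629.351 = 713.794 + 629.351 = 1343.14.
Reliability = 1343.14 / 1430.43 = 0.939.

0.939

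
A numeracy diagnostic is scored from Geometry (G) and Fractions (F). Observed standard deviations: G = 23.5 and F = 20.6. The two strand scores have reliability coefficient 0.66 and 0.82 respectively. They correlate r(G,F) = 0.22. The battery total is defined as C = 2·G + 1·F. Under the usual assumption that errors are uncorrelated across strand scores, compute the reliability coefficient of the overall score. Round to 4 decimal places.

Var(C) = 2²·23.5² + 20.6² + 2·[2·23.5·20.6·0.22] = 2633.36 + 426.008 = 3059.37.
Because errors are independent across components, Cov(Tᵢ,Tⱼ) = Cov(Xᵢ,Xⱼ); the off-diagonal part of the true-score variance is the same as above.
True-score variance = [2²·23.5²·0.66 + 20.6²·0.82] + 426.008 = 1805.92 + 426.008 = 2231.92.
Reliability = 2231.92 / 3059.37 = 0.7295.

0.7295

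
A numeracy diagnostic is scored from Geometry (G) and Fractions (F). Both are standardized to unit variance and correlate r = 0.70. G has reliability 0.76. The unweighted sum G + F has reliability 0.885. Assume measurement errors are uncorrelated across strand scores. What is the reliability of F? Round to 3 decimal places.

0.849

Var(G+F) = 2 + 2·0.70 = 3.400.
True-score variance = ρ_G + ρ_F + 2·0.70, so 0.885 = (0.76 + ρ_F + 1.40) / 3.400.
ρ_F = 0.885·3.400 − 0.76 − 1.40 = 0.849.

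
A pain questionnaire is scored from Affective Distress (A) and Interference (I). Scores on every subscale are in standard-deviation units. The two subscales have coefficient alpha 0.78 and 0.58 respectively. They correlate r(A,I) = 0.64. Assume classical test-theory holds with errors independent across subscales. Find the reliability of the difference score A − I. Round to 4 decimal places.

Var(A−I) = 1 + 1 − 2·0.64 = 2 − 1.28 = 0.72.
Because errors are independent across components, Cov(Tᵢ,Tⱼ) = Cov(Xᵢ,Xⱼ); the off-diagonal part of the true-score variance is the same as above.
True-score variance = [0.78 + 0.58] − 1.28 = 1.36 − 1.28 = 0.08.
Reliability = 0.08 / 0.72 = 0.1111.

0.1111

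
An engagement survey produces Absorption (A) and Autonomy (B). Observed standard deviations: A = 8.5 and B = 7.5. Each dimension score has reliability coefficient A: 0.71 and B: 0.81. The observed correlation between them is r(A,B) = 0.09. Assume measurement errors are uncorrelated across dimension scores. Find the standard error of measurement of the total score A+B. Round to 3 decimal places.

5.625

Var(total) = 128.5 + 11.475 = 139.975.
True-score variance = 96.86 + 11.475 = 108.335, so reliability = 0.7740.
Error variance = 139.975 − 108.335 = 31.64; SEM = √31.64 = 5.625.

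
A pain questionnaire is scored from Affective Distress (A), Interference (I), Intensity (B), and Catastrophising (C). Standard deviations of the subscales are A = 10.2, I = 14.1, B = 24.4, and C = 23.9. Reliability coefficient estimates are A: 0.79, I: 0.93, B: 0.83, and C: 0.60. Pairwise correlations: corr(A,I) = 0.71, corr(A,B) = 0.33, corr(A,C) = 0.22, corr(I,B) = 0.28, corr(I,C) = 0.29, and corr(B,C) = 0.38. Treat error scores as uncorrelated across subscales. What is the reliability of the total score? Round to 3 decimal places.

Var(A+I+B+C) = 10.2² + 14.1² + 24.4² + 23.9² + 2·[10.2·14.1·0.71 + 10.2·24.4·0.33 + 10.2·23.9·0.22 + 14.1·24.4·0.28 + 14.1·23.9·0.29 + 24.4·23.9·0.38] = 1469.42 + 1307.07 = 2776.49.
Because errors are independent across components, Cov(Tᵢ,Tⱼ) = Cov(Xᵢ,Xⱼ); the off-diagonal part of the true-score variance is the same as above.
True-score variance = [10.2²·0.79 + 14.1²·0.93 + 24.4²·0.83 + 23.9²·0.60] + 1307.07 = 1103.96 + 1307.07 = 2411.03.
Reliability = 2411.03 / 2776.49 = 0.868.

0.868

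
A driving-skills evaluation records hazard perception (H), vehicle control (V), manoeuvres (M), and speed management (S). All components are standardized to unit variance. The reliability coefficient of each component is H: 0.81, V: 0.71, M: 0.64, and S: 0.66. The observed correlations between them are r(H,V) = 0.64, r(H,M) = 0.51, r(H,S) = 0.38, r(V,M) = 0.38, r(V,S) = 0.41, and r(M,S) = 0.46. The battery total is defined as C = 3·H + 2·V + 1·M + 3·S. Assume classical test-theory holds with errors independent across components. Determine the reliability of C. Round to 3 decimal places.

0.874

Var(C) = 3² + 2² + 1 + 3² + 2·[6·0.64 + 3·0.51 + 9·0.38 + 2·0.38 + 6·0.41 + 3·0.46] = 23 + 26.78 = 49.78.
Because errors are independent across components, Cov(Tᵢ,Tⱼ) = Cov(Xᵢ,Xⱼ); the off-diagonal part of the true-score variance is the same as above.
True-score variance = [3²·0.81 + 2²·0.71 + 0.64 + 3²·0.66] + 26.78 = 16.71 + 26.78 = 43.49.
Reliability = 43.49 / 49.78 = 0.874.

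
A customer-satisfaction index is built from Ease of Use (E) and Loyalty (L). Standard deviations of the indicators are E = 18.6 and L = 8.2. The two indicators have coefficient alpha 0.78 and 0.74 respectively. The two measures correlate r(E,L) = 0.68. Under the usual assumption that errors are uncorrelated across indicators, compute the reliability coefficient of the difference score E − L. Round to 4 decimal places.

0.5452

Var(E−L) = 18.6² + 8.2² − 2·18.6·8.2·0.68 = 413.2 − 207.427 = 205.773.
Under uncorrelated errors the observed covariances equal the true-score covariances, so only the own-variance terms attenuate.
True-score variance = [18.6²·0.78 + 8.2²·0.74] − 207.427 = 319.606 − 207.427 = 112.179.
Reliability = 112.179 / 205.773 = 0.5452.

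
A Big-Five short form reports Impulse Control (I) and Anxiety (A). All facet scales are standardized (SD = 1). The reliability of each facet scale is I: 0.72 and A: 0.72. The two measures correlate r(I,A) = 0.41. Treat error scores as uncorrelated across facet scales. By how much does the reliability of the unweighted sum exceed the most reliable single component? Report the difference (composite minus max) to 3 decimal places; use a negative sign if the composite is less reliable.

0.081

Var(sum) = 2 + 0.82 = 2.82; true-score variance = 1.44 + 0.82 = 2.26; composite reliability = 0.8014.
Max component reliability = 0.7200.
Difference = 0.8014 − 0.7200 = 0.081.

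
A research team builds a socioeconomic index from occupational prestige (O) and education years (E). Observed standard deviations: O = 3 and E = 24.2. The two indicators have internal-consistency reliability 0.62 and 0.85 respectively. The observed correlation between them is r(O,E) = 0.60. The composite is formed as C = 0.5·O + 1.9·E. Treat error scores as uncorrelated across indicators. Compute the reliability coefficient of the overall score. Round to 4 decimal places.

0.8554

Var(C) = 0.5²·3² + 1.9²·24.2² + 2·[0.95·3·24.2·0.60] = 2116.41 + 82.764 = 2199.17.
Because errors are independent across components, Cov(Tᵢ,Tⱼ) = Cov(Xᵢ,Xⱼ); the off-diagonal part of the true-score variance is the same as above.
True-score variance = [0.5²·3²·0.62 + 1.9²·24.2²·0.85] + 82.764 = 1798.43 + 82.764 = 1881.2.
Reliability = 1881.2 / 2199.17 = 0.8554.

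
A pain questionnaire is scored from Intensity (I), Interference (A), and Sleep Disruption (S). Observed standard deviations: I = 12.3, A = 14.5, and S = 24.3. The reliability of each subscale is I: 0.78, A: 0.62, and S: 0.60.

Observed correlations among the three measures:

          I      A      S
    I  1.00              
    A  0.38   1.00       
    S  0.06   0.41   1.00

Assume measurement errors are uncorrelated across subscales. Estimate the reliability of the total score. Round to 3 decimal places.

0.753

Var(I+A+S) = 12.3² + 14.5² + 24.3² + 2·[12.3·14.5·0.38 + 12.3·24.3·0.06 + 14.5·24.3·0.41] = 952.03 + 460.34 = 1412.37.
Under uncorrelated errors the observed covariances equal the true-score covariances, so only the own-variance terms attenuate.
True-score variance = [12.3²·0.78 + 14.5²·0.62 + 24.3²·0.60] + 460.34 = 602.655 + 460.34 = 1063.
Reliability = 1063 / 1412.37 = 0.753.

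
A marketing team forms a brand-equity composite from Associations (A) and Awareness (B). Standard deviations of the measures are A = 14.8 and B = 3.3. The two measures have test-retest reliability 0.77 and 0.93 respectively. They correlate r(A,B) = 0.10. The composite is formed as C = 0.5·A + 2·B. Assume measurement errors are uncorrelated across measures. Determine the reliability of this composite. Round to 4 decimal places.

0.8553

Var(C) = 0.5²·14.8² + 2²·3.3² + 2·[14.8·3.3·0.10] = 98.32 + 9.768 = 108.088.
With uncorrelated errors the cross-covariances are all true-score covariance, so they carry over unchanged; only the diagonal terms shrink to ρᵢσᵢ².
True-score variance = [0.5²·14.8²·0.77 + 2²·3.3²·0.93] + 9.768 = 82.676 + 9.768 = 92.444.
Reliability = 92.444 / 108.088 = 0.8553.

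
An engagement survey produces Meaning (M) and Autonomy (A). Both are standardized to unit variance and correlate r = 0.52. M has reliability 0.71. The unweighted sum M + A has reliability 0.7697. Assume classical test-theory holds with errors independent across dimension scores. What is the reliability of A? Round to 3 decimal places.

0.590

Var(M+A) = 2 + 2·0.52 = 3.040.
True-score variance = ρ_M + ρ_A + 2·0.52, so 0.7697 = (0.71 + ρ_A + 1.04) / 3.040.
ρ_A = 0.7697·3.040 − 0.71 − 1.04 = 0.590.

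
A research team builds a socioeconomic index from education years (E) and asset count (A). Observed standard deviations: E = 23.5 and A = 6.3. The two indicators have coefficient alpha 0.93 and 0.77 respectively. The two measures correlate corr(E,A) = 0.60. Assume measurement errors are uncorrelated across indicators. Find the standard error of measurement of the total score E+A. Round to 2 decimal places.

6.91

Var(total) = 591.94 + 177.66 = 769.6.
True-score variance = 544.154 + 177.66 = 721.814, so reliability = 0.9379.
Error variance = 769.6 − 721.814 = 47.7862; SEM = √47.7862 = 6.91.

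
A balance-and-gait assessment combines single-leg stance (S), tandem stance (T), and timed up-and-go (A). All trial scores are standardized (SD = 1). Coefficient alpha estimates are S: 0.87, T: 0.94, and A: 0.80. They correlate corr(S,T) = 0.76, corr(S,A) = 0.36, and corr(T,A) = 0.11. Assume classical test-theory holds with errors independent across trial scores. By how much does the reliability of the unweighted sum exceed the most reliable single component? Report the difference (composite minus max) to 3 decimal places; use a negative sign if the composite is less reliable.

-0.011

Var(sum) = 3 + 2.46 = 5.46; true-score variance = 2.61 + 2.46 = 5.07; composite reliability = 0.9286.
Max component reliability = 0.9400.
Difference = 0.9286 − 0.9400 = -0.011.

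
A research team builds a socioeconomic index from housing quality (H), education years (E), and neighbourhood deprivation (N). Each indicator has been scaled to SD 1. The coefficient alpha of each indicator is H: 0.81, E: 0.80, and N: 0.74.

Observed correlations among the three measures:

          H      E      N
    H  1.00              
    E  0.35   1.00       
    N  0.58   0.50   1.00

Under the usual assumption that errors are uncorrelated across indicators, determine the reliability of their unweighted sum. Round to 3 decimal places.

0.889

Var(H+E+N) = 3 + 2·[0.35 + 0.58 + 0.50] = 3 + 2.86 = 5.86.
With uncorrelated errors the cross-covariances are all true-score covariance, so they carry over unchanged; only the diagonal terms shrink to ρᵢσᵢ².
True-score variance = [0.81 + 0.80 + 0.74] + 2.86 = 2.35 + 2.86 = 5.21.
Reliability = 5.21 / 5.86 = 0.889.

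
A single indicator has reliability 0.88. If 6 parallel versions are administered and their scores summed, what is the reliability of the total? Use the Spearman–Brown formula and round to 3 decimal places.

0.978

ρ_k = kρ / (1 + (k−1)ρ) = 6·0.88 / (1 + 5·0.88) = 5.280 / 5.400 = 0.978.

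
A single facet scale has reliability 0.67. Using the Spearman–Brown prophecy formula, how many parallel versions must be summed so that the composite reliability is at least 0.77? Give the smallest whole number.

2

k ≥ ρ*(1−ρ₁)/(ρ₁(1−ρ*)) = 0.77·0.33 / (0.67·0.23) = 1.649.
Smallest integer k = 2.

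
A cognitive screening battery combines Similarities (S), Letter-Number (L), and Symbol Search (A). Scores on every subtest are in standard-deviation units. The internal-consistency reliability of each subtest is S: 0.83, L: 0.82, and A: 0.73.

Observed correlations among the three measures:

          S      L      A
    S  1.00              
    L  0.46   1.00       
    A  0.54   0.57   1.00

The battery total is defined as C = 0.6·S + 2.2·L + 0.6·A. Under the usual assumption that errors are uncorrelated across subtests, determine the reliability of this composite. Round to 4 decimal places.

0.8812

Var(C) = 0.6² + 2.2² + 0.6² + 2·[1.32·0.46 + 0.36·0.54 + 1.32·0.57] = 5.56 + 3.108 = 8.668.
Under uncorrelated errors the observed covariances equal the true-score covariances, so only the own-variance terms attenuate.
True-score variance = [0.6²·0.83 + 2.2²·0.82 + 0.6²·0.73] + 3.108 = 4.5304 + 3.108 = 7.6384.
Reliability = 7.6384 / 8.668 = 0.8812.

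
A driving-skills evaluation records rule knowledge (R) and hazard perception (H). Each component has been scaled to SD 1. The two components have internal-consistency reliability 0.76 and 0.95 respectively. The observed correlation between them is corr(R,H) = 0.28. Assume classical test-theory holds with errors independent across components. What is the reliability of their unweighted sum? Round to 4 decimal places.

0.8867

Var(R+H) = 2 + 2·[0.28] = 2 + 0.56 = 2.56.
Because errors are independent across components, Cov(Tᵢ,Tⱼ) = Cov(Xᵢ,Xⱼ); the off-diagonal part of the true-score variance is the same as above.
True-score variance = [0.76 + 0.95] + 0.56 = 1.71 + 0.56 = 2.27.
Reliability = 2.27 / 2.56 = 0.8867.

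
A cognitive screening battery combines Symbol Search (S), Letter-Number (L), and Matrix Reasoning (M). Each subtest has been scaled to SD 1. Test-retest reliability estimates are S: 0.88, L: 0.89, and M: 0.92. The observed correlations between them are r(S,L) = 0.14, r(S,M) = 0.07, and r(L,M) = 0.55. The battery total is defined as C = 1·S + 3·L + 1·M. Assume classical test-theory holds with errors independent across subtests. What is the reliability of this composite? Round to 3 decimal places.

0.922

Var(C) = 1 + 3² + 1 + 2·[3·0.14 + 0.07 + 3·0.55] = 11 + 4.28 = 15.28.
Under uncorrelated errors the observed covariances equal the true-score covariances, so only the own-variance terms attenuate.
True-score variance = [0.88 + 3²·0.89 + 0.92] + 4.28 = 9.81 + 4.28 = 14.09.
Reliability = 14.09 / 15.28 = 0.922.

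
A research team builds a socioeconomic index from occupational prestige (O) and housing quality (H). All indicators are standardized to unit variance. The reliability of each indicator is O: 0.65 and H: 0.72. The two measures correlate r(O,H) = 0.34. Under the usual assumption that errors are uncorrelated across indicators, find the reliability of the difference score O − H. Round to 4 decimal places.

0.5227

Var(O−H) = 1 + 1 − 2·0.34 = 2 − 0.68 = 1.32.
Under uncorrelated errors the observed covariances equal the true-score covariances, so only the own-variance terms attenuate.
True-score variance = [0.65 + 0.72] − 0.68 = 1.37 − 0.68 = 0.69.
Reliability = 0.69 / 1.32 = 0.5227.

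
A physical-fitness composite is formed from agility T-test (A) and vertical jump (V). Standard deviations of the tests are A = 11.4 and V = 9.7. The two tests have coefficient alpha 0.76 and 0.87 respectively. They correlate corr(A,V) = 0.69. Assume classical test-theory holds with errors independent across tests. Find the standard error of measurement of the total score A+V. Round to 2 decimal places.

6.59

Var(total) = 224.05 + 152.6 = 376.65.
True-score variance = 180.628 + 152.6 = 333.228, so reliability = 0.8847.
Error variance = 376.65 − 333.228 = 43.4221; SEM = √43.4221 = 6.59.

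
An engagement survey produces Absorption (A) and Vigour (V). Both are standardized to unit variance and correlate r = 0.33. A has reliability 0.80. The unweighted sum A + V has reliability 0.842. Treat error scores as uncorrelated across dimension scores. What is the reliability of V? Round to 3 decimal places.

0.780

Var(A+V) = 2 + 2·0.33 = 2.660.
True-score variance = ρ_A + ρ_V + 2·0.33, so 0.842 = (0.80 + ρ_V + 0.66) / 2.660.
ρ_V = 0.842·2.660 − 0.80 − 0.66 = 0.780.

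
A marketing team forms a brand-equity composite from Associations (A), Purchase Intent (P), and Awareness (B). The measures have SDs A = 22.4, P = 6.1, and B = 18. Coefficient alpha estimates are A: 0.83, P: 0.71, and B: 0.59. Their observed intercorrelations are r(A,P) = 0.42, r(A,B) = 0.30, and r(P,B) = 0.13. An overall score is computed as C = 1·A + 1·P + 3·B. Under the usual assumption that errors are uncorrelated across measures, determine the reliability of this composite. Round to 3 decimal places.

0.705

Var(C) = 22.4² + 6.1² + 3²·18² + 2·[22.4·6.1·0.42 + 3·22.4·18·0.30 + 3·6.1·18·0.13] = 3454.97 + 926.182 = 4381.15.
Because errors are independent across components, Cov(Tᵢ,Tⱼ) = Cov(Xᵢ,Xⱼ); the off-diagonal part of the true-score variance is the same as above.
True-score variance = [22.4²·0.83 + 6.1²·0.71 + 3²·18²·0.59] + 926.182 = 2163.32 + 926.182 = 3089.5.
Reliability = 3089.5 / 4381.15 = 0.705.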